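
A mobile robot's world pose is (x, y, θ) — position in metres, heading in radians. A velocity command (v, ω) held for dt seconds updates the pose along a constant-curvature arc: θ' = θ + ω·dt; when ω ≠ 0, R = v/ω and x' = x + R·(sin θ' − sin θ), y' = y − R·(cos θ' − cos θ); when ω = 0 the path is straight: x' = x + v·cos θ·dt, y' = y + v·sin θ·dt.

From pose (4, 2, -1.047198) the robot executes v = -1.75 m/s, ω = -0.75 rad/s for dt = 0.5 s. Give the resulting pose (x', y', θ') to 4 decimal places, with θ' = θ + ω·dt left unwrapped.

θ' = -1.0472 + -0.75·0.5 = -1.4222
R = v/ω = -1.75/-0.75 = 2.3333
x' = 4 + 2.3333·(sin -1.4222 − sin -1.0472) = 3.7131
y' = 2 − 2.3333·(cos -1.4222 − cos -1.0472) = 2.8212

(3.7131, 2.8212, -1.4222)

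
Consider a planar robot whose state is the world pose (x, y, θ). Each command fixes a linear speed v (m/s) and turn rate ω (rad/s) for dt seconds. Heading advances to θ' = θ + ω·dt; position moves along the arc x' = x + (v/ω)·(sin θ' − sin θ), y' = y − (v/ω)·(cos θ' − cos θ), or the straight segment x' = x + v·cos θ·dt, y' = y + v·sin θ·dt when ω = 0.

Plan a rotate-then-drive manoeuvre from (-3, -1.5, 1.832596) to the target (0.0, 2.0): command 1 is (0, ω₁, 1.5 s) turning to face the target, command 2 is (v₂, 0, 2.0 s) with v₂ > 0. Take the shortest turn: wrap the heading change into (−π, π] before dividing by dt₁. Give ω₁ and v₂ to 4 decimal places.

heading to target = atan2(2−-1.5, 0−-3) = 0.8622
Δθ = wrap(0.8622 − 1.8326) = -0.9704; ω₁ = Δθ/dt₁ = -0.6470
distance = √((0−-3)² + (2−-1.5)²) = 4.6098; v₂ = distance/dt₂ = 2.3049

ω₁ = -0.6470, v₂ = 2.3049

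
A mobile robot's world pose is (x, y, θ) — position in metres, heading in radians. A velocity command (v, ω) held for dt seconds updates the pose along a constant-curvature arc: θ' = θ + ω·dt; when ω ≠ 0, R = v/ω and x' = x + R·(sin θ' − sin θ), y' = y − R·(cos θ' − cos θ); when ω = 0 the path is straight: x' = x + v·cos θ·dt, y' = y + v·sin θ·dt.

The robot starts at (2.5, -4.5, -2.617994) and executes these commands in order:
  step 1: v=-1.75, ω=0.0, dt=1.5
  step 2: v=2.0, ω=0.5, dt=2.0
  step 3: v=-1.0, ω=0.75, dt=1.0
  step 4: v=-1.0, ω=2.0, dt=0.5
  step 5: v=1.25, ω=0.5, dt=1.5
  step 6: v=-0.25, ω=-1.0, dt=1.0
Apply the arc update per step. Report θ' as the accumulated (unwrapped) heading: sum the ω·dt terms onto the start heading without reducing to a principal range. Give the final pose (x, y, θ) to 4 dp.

step 1: θ'=-2.6180 (straight) → pose (4.7733, -3.1875, -2.6180)
step 2: θ'=-1.6180 (R=4.0000) → pose (2.7778, -6.4629, -1.6180)
step 3: θ'=-0.8680 (R=-1.3333) → pose (2.4633, -5.5382, -0.8680)
step 4: θ'=0.1320 (R=-0.5000) → pose (2.0160, -5.3657, 0.1320)
step 5: θ'=0.8820 (R=2.5000) → pose (3.6170, -4.4765, 0.8820)
step 6: θ'=-0.1180 (R=0.2500) → pose (3.3945, -4.5658, -0.1180)

(3.3945, -4.5658, -0.1180)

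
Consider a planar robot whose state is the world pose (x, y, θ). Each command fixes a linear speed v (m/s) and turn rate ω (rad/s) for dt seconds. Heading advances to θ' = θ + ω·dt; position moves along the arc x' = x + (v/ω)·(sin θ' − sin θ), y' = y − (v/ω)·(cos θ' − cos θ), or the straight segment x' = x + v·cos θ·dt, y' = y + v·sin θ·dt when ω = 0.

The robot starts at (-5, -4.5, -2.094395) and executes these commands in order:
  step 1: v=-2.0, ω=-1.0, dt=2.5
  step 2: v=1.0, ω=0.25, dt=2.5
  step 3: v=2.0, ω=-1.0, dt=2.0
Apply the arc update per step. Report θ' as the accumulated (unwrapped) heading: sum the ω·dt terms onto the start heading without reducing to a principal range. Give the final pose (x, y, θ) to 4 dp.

step 1: θ'=-4.5944 (R=2.0000) → pose (-1.2819, -5.2646, -4.5944)
step 2: θ'=-3.9694 (R=4.0000) → pose (-2.3083, -3.0295, -3.9694)
step 3: θ'=-5.9694 (R=-2.0000) → pose (-1.4527, 0.2259, -5.9694)

(-1.4527, 0.2259, -5.9694)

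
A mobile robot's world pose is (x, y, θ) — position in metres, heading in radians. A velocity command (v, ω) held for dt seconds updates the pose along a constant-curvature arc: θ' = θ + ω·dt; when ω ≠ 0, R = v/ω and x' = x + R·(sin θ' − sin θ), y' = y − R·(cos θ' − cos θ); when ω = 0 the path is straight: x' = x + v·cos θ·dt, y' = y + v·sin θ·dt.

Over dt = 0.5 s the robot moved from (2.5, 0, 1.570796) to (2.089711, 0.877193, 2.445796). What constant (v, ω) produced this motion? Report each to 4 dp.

v = 2.0000, ω = 1.7500

Δθ = 2.445796 − 1.570796 = 0.875000
ω = Δθ/dt = 0.875000/0.5 = 1.7500
R = −Δy/(cos θ' − cos θ) = 1.1429
v = R·ω = 1.1429·1.7500 = 2.0000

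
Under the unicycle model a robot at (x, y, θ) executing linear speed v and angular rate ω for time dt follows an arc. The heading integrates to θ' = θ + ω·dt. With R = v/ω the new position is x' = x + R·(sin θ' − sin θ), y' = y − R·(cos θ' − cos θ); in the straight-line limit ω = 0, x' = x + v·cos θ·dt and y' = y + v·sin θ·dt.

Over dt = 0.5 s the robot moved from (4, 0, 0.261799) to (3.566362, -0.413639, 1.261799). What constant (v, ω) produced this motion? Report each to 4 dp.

Δθ = 1.261799 − 0.261799 = 1.000000
ω = Δθ/dt = 1.000000/0.5 = 2.0000
R = Δx/(sin θ' − sin θ) = -0.6250
v = R·ω = -0.6250·2.0000 = -1.2500

v = -1.2500, ω = 2.0000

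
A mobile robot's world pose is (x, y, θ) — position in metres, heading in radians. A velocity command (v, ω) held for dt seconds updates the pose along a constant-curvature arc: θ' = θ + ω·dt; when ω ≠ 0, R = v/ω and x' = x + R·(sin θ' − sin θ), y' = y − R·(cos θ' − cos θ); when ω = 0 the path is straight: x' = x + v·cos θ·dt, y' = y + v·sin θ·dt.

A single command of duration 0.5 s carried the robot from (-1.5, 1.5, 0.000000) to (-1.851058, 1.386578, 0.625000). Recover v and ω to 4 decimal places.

v = -0.7500, ω = 1.2500

Δθ = 0.625000 − 0.000000 = 0.625000
ω = Δθ/dt = 0.625000/0.5 = 1.2500
R = Δx/(sin θ' − sin θ) = -0.6000
v = R·ω = -0.6000·1.2500 = -0.7500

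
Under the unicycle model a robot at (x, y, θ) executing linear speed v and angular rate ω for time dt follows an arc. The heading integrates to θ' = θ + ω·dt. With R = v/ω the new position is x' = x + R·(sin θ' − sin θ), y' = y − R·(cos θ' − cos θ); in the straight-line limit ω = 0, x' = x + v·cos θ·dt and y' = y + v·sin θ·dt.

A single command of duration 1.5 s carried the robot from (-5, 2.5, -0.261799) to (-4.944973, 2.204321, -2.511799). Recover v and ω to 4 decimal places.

Δθ = -2.511799 − -0.261799 = -2.250000
ω = Δθ/dt = -2.250000/1.5 = -1.5000
R = −Δy/(cos θ' − cos θ) = -0.1667
v = R·ω = -0.1667·-1.5000 = 0.2500

v = 0.2500, ω = -1.5000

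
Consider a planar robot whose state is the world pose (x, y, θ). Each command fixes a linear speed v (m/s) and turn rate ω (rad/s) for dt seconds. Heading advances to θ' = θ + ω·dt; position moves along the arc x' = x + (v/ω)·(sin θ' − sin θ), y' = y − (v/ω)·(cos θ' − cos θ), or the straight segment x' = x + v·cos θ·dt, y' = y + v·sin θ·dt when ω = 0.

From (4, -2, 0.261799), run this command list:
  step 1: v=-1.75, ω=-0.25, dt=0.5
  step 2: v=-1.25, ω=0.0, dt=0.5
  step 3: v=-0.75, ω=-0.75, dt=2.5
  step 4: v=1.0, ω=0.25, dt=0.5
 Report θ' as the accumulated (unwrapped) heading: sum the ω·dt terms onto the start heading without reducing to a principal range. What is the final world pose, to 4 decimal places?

step 1: θ'=0.1368 (R=7.0000) → pose (3.1429, -2.1731, 0.1368)
step 2: θ'=0.1368 (straight) → pose (2.5237, -2.2584, 0.1368)
step 3: θ'=-1.7382 (R=1.0000) → pose (1.4013, -1.1011, -1.7382)
step 4: θ'=-1.6132 (R=4.0000) → pose (1.3490, -1.5980, -1.6132)

(1.3490, -1.5980, -1.6132)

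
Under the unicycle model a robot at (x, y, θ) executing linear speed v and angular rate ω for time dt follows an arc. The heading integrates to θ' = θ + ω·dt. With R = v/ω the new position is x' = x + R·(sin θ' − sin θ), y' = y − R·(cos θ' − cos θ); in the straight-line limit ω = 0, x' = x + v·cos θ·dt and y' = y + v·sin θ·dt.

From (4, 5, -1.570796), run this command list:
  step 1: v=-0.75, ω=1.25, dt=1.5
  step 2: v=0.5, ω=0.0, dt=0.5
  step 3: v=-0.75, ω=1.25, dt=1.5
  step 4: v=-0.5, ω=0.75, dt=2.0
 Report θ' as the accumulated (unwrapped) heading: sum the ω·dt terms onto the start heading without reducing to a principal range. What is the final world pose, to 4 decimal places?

step 1: θ'=0.3042 (R=-0.6000) → pose (3.2203, 5.5725, 0.3042)
step 2: θ'=0.3042 (straight) → pose (3.4588, 5.6473, 0.3042)
step 3: θ'=2.1792 (R=-0.6000) → pose (3.1462, 4.7319, 2.1792)
step 4: θ'=3.6792 (R=-0.6667) → pose (4.0346, 4.5404, 3.6792)

(4.0346, 4.5404, 3.6792)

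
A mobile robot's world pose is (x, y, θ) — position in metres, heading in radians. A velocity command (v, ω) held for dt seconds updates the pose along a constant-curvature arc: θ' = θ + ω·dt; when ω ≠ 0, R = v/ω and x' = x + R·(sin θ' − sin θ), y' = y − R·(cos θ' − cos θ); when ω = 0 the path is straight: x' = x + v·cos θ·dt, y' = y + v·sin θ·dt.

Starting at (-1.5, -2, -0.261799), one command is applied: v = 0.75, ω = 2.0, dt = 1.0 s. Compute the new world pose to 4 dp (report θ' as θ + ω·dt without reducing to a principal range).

(-1.0332, -1.5753, 1.7382)

θ' = -0.2618 + 2.0·1.0 = 1.7382
R = v/ω = 0.75/2.0 = 0.3750
x' = -1.5 + 0.3750·(sin 1.7382 − sin -0.2618) = -1.0332
y' = -2 − 0.3750·(cos 1.7382 − cos -0.2618) = -1.5753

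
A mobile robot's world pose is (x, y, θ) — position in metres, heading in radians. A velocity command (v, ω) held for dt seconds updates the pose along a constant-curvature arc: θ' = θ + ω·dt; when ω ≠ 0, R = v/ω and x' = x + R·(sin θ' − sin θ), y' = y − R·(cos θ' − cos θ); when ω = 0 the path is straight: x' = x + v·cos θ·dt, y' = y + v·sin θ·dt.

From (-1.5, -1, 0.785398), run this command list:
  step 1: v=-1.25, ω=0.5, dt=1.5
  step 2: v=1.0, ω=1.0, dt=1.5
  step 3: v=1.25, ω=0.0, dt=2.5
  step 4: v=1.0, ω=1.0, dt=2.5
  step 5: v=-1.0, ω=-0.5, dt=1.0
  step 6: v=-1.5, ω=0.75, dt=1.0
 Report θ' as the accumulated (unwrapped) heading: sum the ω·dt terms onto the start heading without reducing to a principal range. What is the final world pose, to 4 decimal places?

step 1: θ'=1.5354 (R=-2.5000) → pose (-2.2307, -2.6793, 1.5354)
step 2: θ'=3.0354 (R=1.0000) → pose (-3.1240, -1.6495, 3.0354)
step 3: θ'=3.0354 (straight) → pose (-6.2314, -1.3183, 3.0354)
step 4: θ'=5.5354 (R=1.0000) → pose (-7.0175, -3.0459, 5.5354)
step 5: θ'=5.0354 (R=2.0000) → pose (-7.5540, -2.2143, 5.0354)
step 6: θ'=5.7854 (R=-2.0000) → pose (-8.4956, -1.0919, 5.7854)

(-8.4956, -1.0919, 5.7854)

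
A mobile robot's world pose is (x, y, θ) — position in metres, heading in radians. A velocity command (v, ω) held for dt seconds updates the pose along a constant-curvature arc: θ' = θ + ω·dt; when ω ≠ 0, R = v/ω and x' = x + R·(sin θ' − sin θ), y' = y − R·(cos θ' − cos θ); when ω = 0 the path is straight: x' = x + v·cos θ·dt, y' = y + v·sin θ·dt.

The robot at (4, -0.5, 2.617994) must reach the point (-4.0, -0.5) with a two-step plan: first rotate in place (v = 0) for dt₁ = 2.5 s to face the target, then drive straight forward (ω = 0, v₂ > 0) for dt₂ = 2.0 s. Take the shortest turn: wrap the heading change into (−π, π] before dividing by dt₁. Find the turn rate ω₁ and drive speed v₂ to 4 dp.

ω₁ = 0.2094, v₂ = 4.0000

heading to target = atan2(-0.5−-0.5, -4−4) = 3.1416
Δθ = wrap(3.1416 − 2.6180) = 0.5236; ω₁ = Δθ/dt₁ = 0.2094
distance = √((-4−4)² + (-0.5−-0.5)²) = 8.0000; v₂ = distance/dt₂ = 4.0000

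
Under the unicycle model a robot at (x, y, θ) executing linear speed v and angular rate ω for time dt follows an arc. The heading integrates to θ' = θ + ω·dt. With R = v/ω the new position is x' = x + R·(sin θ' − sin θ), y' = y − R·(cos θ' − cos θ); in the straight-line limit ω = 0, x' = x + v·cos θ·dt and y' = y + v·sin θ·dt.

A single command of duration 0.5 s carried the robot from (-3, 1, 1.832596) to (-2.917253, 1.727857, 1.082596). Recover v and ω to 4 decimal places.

v = 1.5000, ω = -1.5000

Δθ = 1.082596 − 1.832596 = -0.750000
ω = Δθ/dt = -0.750000/0.5 = -1.5000
R = −Δy/(cos θ' − cos θ) = -1.0000
v = R·ω = -1.0000·-1.5000 = 1.5000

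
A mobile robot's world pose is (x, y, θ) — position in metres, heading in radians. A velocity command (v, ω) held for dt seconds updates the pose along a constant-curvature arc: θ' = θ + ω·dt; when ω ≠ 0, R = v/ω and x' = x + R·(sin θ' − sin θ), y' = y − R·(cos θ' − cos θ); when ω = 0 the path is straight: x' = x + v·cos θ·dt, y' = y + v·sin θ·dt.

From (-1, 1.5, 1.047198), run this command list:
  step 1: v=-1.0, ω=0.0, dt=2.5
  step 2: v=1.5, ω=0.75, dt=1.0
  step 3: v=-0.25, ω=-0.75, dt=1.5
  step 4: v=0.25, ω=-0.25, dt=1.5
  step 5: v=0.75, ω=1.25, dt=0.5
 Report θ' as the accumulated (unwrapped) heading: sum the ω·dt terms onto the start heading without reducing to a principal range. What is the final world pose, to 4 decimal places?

step 1: θ'=1.0472 (straight) → pose (-2.2500, -0.6651, 1.0472)
step 2: θ'=1.7972 (R=2.0000) → pose (-2.0331, 0.7839, 1.7972)
step 3: θ'=0.6722 (R=0.3333) → pose (-2.1503, 0.4482, 0.6722)
step 4: θ'=0.2972 (R=-1.0000) → pose (-1.8205, 0.6219, 0.2972)
step 5: θ'=0.9222 (R=0.6000) → pose (-1.5180, 0.8332, 0.9222)

(-1.5180, 0.8332, 0.9222)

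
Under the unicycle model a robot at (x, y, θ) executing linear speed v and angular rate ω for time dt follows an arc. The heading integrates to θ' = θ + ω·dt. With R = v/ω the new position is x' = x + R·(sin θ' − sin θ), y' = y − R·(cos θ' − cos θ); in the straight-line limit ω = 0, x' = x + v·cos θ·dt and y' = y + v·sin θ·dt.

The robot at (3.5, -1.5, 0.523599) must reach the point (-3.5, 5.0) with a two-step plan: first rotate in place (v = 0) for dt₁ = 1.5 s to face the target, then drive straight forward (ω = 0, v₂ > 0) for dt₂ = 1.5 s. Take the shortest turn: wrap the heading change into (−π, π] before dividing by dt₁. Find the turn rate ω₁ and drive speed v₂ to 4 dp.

heading to target = atan2(5−-1.5, -3.5−3.5) = 2.3932
Δθ = wrap(2.3932 − 0.5236) = 1.8696; ω₁ = Δθ/dt₁ = 1.2464
distance = √((-3.5−3.5)² + (5−-1.5)²) = 9.5525; v₂ = distance/dt₂ = 6.3683

ω₁ = 1.2464, v₂ = 6.3683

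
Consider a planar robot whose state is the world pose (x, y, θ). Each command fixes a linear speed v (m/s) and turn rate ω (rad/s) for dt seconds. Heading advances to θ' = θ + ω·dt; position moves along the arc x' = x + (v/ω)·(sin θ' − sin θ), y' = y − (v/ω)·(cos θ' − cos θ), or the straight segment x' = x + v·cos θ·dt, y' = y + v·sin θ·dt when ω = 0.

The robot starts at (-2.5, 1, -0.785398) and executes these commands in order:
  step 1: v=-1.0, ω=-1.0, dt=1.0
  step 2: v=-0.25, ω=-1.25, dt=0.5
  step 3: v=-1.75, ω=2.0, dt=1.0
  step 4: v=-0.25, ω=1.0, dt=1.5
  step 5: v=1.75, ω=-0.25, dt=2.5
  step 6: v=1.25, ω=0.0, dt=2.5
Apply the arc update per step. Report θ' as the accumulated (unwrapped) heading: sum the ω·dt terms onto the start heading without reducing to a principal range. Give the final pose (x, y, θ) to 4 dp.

step 1: θ'=-1.7854 (R=1.0000) → pose (-2.7700, 1.9201, -1.7854)
step 2: θ'=-2.4104 (R=0.2000) → pose (-2.7081, 2.0263, -2.4104)
step 3: θ'=-0.4104 (R=-0.8750) → pose (-2.9433, 3.4800, -0.4104)
step 4: θ'=1.0896 (R=-0.2500) → pose (-3.2646, 3.3665, 1.0896)
step 5: θ'=0.4646 (R=-7.0000) → pose (-0.1960, 6.3846, 0.4646)
step 6: θ'=0.4646 (straight) → pose (2.5977, 7.7848, 0.4646)

(2.5977, 7.7848, 0.4646)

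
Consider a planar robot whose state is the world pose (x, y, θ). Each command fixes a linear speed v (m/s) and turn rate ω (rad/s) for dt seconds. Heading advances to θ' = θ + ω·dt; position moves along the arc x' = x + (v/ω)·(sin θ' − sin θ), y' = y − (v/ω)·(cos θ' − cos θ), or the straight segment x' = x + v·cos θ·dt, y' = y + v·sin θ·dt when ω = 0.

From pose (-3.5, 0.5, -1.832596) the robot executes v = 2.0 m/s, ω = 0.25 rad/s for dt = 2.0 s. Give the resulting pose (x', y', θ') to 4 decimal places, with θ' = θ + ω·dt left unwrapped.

θ' = -1.8326 + 0.25·2.0 = -1.3326
R = v/ω = 2.0/0.25 = 8.0000
x' = -3.5 + 8.0000·(sin -1.3326 − sin -1.8326) = -3.5467
y' = 0.5 − 8.0000·(cos -1.3326 − cos -1.8326) = -3.4582

(-3.5467, -3.4582, -1.3326)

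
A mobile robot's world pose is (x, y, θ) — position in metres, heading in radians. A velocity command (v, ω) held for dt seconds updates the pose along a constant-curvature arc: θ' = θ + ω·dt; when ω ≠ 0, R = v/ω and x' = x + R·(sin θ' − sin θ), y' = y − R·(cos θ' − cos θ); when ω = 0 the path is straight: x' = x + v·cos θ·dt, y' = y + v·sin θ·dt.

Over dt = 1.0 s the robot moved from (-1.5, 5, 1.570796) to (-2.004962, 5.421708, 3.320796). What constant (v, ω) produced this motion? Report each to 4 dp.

v = 0.7500, ω = 1.7500

Δθ = 3.320796 − 1.570796 = 1.750000
ω = Δθ/dt = 1.750000/1.0 = 1.7500
R = Δx/(sin θ' − sin θ) = 0.4286
v = R·ω = 0.4286·1.7500 = 0.7500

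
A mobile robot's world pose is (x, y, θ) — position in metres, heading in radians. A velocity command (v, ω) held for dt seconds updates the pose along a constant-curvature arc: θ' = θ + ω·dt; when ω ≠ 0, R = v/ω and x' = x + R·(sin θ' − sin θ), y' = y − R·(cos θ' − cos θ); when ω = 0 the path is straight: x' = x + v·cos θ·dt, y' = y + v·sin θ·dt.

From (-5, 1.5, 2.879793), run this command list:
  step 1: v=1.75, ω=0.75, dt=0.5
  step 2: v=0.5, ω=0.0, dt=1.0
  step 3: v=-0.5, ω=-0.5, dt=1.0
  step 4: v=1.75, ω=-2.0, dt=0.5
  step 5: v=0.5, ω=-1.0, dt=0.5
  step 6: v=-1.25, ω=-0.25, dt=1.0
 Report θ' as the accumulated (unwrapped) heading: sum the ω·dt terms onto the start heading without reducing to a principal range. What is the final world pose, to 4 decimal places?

step 1: θ'=3.2548 (R=2.3333) → pose (-5.8675, 1.5646, 3.2548)
step 2: θ'=3.2548 (straight) → pose (-6.3643, 1.5081, 3.2548)
step 3: θ'=2.7548 (R=1.0000) → pose (-5.8741, 1.4406, 2.7548)
step 4: θ'=1.7548 (R=-0.8750) → pose (-6.4043, 2.0909, 1.7548)
step 5: θ'=1.2548 (R=-0.5000) → pose (-6.3879, 2.3377, 1.2548)
step 6: θ'=1.0048 (R=5.0000) → pose (-6.9201, 1.2103, 1.0048)

(-6.9201, 1.2103, 1.0048)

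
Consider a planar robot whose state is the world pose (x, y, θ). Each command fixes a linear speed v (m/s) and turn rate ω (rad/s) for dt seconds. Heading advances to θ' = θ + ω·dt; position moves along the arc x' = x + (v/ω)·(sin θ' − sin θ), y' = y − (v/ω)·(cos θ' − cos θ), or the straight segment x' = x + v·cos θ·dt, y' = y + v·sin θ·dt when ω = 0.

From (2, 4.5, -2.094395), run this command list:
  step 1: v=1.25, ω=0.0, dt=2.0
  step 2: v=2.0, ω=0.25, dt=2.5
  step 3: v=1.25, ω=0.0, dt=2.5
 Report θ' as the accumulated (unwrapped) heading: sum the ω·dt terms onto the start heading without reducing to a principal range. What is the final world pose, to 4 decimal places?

(0.0356, -5.5838, -1.4694)

step 1: θ'=-2.0944 (straight) → pose (0.7500, 2.3349, -2.0944)
step 2: θ'=-1.4694 (R=8.0000) → pose (-0.2807, -2.4749, -1.4694)
step 3: θ'=-1.4694 (straight) → pose (0.0356, -5.5838, -1.4694)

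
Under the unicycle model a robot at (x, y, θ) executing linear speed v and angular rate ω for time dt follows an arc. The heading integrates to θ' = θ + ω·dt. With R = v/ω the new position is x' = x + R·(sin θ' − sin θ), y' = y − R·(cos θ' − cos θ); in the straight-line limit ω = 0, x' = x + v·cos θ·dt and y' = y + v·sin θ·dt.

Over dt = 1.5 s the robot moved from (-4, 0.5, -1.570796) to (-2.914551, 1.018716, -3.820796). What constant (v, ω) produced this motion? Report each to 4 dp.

Δθ = -3.820796 − -1.570796 = -2.250000
ω = Δθ/dt = -2.250000/1.5 = -1.5000
R = Δx/(sin θ' − sin θ) = 0.6667
v = R·ω = 0.6667·-1.5000 = -1.0000

v = -1.0000, ω = -1.5000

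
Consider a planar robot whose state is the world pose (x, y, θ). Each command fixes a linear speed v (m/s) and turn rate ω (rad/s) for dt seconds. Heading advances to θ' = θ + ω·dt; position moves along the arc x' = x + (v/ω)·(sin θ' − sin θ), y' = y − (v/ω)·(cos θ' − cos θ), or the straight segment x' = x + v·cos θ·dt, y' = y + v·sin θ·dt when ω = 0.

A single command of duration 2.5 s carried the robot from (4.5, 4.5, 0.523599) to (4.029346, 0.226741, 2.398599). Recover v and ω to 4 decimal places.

Δθ = 2.398599 − 0.523599 = 1.875000
ω = Δθ/dt = 1.875000/2.5 = 0.7500
R = −Δy/(cos θ' − cos θ) = -2.6667
v = R·ω = -2.6667·0.7500 = -2.0000

v = -2.0000, ω = 0.7500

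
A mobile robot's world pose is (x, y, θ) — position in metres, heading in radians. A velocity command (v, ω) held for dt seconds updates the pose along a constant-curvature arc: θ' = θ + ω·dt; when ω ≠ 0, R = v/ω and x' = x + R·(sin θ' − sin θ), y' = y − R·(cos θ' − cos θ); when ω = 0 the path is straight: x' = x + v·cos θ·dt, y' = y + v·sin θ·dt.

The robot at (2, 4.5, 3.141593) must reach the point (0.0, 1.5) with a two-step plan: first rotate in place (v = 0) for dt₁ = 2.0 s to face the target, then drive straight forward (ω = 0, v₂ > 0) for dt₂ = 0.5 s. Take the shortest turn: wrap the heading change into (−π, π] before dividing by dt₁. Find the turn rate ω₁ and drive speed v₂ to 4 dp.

heading to target = atan2(1.5−4.5, 0−2) = -2.1588
Δθ = wrap(-2.1588 − 3.1416) = 0.9828; ω₁ = Δθ/dt₁ = 0.4914
distance = √((0−2)² + (1.5−4.5)²) = 3.6056; v₂ = distance/dt₂ = 7.2111

ω₁ = 0.4914, v₂ = 7.2111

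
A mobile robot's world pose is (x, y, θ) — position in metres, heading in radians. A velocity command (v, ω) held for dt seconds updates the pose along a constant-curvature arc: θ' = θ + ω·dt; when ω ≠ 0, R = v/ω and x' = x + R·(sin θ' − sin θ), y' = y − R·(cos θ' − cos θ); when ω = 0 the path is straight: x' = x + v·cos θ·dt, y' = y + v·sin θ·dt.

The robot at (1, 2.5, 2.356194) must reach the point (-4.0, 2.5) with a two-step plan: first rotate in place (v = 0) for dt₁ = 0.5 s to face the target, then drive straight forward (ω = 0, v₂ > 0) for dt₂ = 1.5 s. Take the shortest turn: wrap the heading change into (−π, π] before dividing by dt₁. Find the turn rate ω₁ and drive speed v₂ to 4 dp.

heading to target = atan2(2.5−2.5, -4−1) = 3.1416
Δθ = wrap(3.1416 − 2.3562) = 0.7854; ω₁ = Δθ/dt₁ = 1.5708
distance = √((-4−1)² + (2.5−2.5)²) = 5.0000; v₂ = distance/dt₂ = 3.3333

ω₁ = 1.5708, v₂ = 3.3333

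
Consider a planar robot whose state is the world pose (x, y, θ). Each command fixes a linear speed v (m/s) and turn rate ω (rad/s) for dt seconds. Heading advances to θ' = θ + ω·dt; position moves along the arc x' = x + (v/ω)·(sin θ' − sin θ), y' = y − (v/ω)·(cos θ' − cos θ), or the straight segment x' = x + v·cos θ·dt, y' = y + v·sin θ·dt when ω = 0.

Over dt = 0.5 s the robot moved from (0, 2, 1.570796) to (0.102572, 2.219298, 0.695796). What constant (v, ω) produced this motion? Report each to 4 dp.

Δθ = 0.695796 − 1.570796 = -0.875000
ω = Δθ/dt = -0.875000/0.5 = -1.7500
R = −Δy/(cos θ' − cos θ) = -0.2857
v = R·ω = -0.2857·-1.7500 = 0.5000

v = 0.5000, ω = -1.7500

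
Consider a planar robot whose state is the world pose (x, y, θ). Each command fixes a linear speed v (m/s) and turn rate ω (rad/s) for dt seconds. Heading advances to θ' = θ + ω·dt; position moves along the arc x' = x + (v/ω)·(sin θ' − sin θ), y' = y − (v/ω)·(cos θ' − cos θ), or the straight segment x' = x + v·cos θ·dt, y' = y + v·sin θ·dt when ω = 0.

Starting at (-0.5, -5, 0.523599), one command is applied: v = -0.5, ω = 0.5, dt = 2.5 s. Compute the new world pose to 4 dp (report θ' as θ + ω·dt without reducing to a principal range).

(-0.9795, -6.0674, 1.7736)

θ' = 0.5236 + 0.5·2.5 = 1.7736
R = v/ω = -0.5/0.5 = -1.0000
x' = -0.5 + -1.0000·(sin 1.7736 − sin 0.5236) = -0.9795
y' = -5 − -1.0000·(cos 1.7736 − cos 0.5236) = -6.0674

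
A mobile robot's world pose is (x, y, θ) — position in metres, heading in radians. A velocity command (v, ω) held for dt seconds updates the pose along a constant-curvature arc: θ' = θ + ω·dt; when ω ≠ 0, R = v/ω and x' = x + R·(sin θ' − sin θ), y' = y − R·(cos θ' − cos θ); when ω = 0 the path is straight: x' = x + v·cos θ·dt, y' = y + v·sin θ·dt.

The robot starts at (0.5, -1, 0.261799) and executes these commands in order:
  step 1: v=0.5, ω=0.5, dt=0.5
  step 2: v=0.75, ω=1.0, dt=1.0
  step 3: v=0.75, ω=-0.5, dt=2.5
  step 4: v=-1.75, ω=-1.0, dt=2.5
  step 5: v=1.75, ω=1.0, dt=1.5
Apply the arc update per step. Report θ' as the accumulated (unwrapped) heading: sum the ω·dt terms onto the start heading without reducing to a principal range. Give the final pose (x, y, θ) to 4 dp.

step 1: θ'=0.5118 (R=1.0000) → pose (0.7309, -0.9059, 0.5118)
step 2: θ'=1.5118 (R=0.7500) → pose (1.1123, -0.2963, 1.5118)
step 3: θ'=0.2618 (R=-1.5000) → pose (2.2215, 1.0642, 0.2618)
step 4: θ'=-2.2382 (R=1.7500) → pose (0.3940, 3.8377, -2.2382)
step 5: θ'=-0.7382 (R=1.7500) → pose (0.5909, 1.4601, -0.7382)

(0.5909, 1.4601, -0.7382)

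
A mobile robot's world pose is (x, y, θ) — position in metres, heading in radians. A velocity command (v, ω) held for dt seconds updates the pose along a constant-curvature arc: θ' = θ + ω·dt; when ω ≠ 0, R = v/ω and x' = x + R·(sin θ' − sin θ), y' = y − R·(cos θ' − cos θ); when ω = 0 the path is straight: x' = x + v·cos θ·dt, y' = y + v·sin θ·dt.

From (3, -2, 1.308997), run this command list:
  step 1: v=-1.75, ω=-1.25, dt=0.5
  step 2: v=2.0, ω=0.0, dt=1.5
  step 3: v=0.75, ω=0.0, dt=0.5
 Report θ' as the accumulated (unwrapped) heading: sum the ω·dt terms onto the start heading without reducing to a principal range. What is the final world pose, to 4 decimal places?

(5.1482, -0.5901, 0.6840)

step 1: θ'=0.6840 (R=1.4000) → pose (2.5324, -2.7227, 0.6840)
step 2: θ'=0.6840 (straight) → pose (4.8575, -0.8270, 0.6840)
step 3: θ'=0.6840 (straight) → pose (5.1482, -0.5901, 0.6840)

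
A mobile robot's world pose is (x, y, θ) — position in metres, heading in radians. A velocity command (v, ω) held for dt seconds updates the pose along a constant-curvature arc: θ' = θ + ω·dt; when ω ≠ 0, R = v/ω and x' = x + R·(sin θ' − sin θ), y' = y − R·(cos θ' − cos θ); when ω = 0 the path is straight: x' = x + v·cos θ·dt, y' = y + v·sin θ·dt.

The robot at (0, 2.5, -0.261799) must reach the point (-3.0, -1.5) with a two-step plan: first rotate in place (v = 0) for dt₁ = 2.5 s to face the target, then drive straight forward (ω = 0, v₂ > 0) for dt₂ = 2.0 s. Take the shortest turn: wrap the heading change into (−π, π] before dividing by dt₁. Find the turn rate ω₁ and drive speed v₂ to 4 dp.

ω₁ = -0.7810, v₂ = 2.5000

heading to target = atan2(-1.5−2.5, -3−0) = -2.2143
Δθ = wrap(-2.2143 − -0.2618) = -1.9525; ω₁ = Δθ/dt₁ = -0.7810
distance = √((-3−0)² + (-1.5−2.5)²) = 5.0000; v₂ = distance/dt₂ = 2.5000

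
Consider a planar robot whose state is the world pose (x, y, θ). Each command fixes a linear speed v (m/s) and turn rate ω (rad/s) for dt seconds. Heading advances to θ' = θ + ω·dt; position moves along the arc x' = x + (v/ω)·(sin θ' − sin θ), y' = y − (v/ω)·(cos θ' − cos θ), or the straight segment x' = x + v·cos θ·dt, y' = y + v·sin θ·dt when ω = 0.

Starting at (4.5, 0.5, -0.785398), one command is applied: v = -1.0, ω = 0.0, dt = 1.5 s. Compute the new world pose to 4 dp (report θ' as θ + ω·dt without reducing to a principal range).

(3.4393, 1.5607, -0.7854)

θ' = -0.7854 + 0.0·1.5 = -0.7854
ω = 0 → straight: x' = 4.5 + -1.0·cos(-0.7854)·1.5 = 3.4393
y' = 0.5 + -1.0·sin(-0.7854)·1.5 = 1.5607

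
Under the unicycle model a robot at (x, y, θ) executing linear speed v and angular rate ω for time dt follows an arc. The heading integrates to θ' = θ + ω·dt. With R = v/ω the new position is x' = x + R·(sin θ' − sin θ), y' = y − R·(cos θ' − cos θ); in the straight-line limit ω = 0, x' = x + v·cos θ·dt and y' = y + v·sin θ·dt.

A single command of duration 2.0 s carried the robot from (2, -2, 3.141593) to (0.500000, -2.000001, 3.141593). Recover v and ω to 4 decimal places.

Δθ = 3.141593 − 3.141593 = 0.000000
ω = Δθ/dt = 0.000000/2.0 = 0.0000
ω = 0 → v = (Δx·cos θ + Δy·sin θ)/dt = 0.7500

v = 0.7500, ω = 0.0000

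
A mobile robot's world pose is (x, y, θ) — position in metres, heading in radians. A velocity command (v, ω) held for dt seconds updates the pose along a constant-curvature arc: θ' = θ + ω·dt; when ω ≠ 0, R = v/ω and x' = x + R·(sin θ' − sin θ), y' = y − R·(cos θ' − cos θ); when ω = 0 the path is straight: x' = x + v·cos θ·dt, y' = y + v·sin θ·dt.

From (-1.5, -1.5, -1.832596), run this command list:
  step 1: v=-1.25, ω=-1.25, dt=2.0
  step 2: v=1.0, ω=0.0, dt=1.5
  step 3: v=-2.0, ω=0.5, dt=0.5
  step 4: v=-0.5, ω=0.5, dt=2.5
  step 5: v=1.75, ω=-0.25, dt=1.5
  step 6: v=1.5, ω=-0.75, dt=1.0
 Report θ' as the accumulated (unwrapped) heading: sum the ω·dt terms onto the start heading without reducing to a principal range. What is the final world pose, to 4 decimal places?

(-2.4821, -0.9226, -3.9576)

step 1: θ'=-4.3326 (R=1.0000) → pose (0.3947, -1.3881, -4.3326)
step 2: θ'=-4.3326 (straight) → pose (-0.1614, 0.0050, -4.3326)
step 3: θ'=-4.0826 (R=-4.0000) → pose (0.3209, -0.8680, -4.0826)
step 4: θ'=-2.8326 (R=-1.0000) → pose (1.4332, -1.2316, -2.8326)
step 5: θ'=-3.2076 (R=-7.0000) → pose (-1.1572, -1.5479, -3.2076)
step 6: θ'=-3.9576 (R=-2.0000) → pose (-2.4821, -0.9226, -3.9576)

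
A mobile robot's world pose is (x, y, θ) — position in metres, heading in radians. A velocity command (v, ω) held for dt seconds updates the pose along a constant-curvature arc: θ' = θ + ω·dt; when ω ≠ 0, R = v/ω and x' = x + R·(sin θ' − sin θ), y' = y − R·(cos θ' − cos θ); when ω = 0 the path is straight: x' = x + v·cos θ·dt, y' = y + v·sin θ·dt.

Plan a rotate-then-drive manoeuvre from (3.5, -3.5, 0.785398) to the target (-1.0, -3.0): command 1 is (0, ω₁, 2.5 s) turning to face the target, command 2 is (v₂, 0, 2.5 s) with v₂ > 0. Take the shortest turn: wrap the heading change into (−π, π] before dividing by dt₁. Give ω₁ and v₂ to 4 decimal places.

ω₁ = 0.8982, v₂ = 1.8111

heading to target = atan2(-3−-3.5, -1−3.5) = 3.0309
Δθ = wrap(3.0309 − 0.7854) = 2.2455; ω₁ = Δθ/dt₁ = 0.8982
distance = √((-1−3.5)² + (-3−-3.5)²) = 4.5277; v₂ = distance/dt₂ = 1.8111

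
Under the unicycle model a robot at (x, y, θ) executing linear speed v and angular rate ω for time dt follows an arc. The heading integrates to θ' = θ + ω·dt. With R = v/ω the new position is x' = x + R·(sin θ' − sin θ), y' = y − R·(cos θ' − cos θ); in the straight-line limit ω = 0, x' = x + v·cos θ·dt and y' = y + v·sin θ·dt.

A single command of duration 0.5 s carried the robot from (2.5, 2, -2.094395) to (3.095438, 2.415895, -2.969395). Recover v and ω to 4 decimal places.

v = -1.5000, ω = -1.7500

Δθ = -2.969395 − -2.094395 = -0.875000
ω = Δθ/dt = -0.875000/0.5 = -1.7500
R = Δx/(sin θ' − sin θ) = 0.8571
v = R·ω = 0.8571·-1.7500 = -1.5000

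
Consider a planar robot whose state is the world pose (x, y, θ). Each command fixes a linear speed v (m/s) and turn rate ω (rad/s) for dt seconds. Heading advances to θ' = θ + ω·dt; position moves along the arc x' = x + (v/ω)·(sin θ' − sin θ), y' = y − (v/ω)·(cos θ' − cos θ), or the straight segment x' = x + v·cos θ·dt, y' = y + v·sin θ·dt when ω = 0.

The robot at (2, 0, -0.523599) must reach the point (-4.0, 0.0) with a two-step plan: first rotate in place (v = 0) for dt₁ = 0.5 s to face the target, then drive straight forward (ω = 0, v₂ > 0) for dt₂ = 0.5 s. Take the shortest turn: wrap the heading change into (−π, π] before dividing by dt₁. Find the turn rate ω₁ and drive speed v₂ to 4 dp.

heading to target = atan2(0−0, -4−2) = 3.1416
Δθ = wrap(3.1416 − -0.5236) = -2.6180; ω₁ = Δθ/dt₁ = -5.2360
distance = √((-4−2)² + (0−0)²) = 6.0000; v₂ = distance/dt₂ = 12.0000

ω₁ = -5.2360, v₂ = 12.0000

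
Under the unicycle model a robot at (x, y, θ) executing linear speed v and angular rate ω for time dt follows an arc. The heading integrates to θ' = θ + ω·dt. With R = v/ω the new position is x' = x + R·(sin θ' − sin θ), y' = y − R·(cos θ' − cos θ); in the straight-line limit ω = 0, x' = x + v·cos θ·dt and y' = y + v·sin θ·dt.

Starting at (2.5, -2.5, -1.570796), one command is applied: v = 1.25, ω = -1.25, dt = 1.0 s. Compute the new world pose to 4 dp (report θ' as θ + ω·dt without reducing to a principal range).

(1.8153, -3.4490, -2.8208)

θ' = -1.5708 + -1.25·1.0 = -2.8208
R = v/ω = 1.25/-1.25 = -1.0000
x' = 2.5 + -1.0000·(sin -2.8208 − sin -1.5708) = 1.8153
y' = -2.5 − -1.0000·(cos -2.8208 − cos -1.5708) = -3.4490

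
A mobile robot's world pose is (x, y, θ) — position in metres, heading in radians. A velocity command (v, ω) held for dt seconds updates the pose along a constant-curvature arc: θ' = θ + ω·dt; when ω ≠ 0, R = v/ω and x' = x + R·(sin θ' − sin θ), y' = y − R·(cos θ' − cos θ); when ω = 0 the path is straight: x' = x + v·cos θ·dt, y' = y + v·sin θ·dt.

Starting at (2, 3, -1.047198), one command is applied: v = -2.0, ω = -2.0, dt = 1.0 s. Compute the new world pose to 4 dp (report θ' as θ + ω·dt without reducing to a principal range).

(2.7718, 4.4955, -3.0472)

θ' = -1.0472 + -2.0·1.0 = -3.0472
R = v/ω = -2.0/-2.0 = 1.0000
x' = 2 + 1.0000·(sin -3.0472 − sin -1.0472) = 2.7718
y' = 3 − 1.0000·(cos -3.0472 − cos -1.0472) = 4.4955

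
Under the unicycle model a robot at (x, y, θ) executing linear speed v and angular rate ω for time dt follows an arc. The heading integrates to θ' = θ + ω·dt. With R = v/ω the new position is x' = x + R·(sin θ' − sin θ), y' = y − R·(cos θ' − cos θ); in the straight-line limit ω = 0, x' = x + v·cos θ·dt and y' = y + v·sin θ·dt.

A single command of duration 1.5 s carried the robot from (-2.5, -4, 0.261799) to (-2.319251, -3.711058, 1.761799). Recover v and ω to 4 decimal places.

v = 0.2500, ω = 1.0000

Δθ = 1.761799 − 0.261799 = 1.500000
ω = Δθ/dt = 1.500000/1.5 = 1.0000
R = −Δy/(cos θ' − cos θ) = 0.2500
v = R·ω = 0.2500·1.0000 = 0.2500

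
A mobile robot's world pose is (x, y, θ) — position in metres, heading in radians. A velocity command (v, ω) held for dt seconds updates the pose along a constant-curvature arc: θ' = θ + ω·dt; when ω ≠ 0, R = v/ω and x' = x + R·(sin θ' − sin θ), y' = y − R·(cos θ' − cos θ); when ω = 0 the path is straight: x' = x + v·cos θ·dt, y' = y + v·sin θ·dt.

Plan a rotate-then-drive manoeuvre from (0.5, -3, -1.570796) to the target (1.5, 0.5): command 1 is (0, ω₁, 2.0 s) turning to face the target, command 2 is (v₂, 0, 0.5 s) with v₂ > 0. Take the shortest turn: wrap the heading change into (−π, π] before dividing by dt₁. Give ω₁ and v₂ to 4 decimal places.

ω₁ = 1.4316, v₂ = 7.2801

heading to target = atan2(0.5−-3, 1.5−0.5) = 1.2925
Δθ = wrap(1.2925 − -1.5708) = 2.8633; ω₁ = Δθ/dt₁ = 1.4316
distance = √((1.5−0.5)² + (0.5−-3)²) = 3.6401; v₂ = distance/dt₂ = 7.2801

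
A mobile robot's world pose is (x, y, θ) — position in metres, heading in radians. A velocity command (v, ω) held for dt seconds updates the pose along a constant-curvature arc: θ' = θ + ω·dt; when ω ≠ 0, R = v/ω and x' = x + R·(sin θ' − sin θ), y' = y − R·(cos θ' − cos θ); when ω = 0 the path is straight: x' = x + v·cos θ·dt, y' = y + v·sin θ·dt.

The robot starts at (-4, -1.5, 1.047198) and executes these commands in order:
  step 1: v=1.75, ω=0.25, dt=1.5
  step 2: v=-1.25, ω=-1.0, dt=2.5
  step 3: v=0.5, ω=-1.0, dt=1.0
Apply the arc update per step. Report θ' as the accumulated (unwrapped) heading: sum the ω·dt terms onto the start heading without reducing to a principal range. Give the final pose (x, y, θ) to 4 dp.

step 1: θ'=1.4222 (R=7.0000) → pose (-3.1393, 0.9636, 1.4222)
step 2: θ'=-1.0778 (R=1.2500) → pose (-5.4767, 0.5571, -1.0778)
step 3: θ'=-2.0778 (R=-0.5000) → pose (-5.4801, 0.0777, -2.0778)

(-5.4801, 0.0777, -2.0778)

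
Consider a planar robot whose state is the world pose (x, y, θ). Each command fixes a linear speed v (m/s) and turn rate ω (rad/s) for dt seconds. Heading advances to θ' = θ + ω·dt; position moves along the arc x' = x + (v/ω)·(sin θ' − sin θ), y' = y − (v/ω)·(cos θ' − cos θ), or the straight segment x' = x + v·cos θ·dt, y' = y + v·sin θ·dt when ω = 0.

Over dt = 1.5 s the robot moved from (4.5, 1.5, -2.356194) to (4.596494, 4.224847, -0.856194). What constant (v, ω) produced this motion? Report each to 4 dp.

v = -2.0000, ω = 1.0000

Δθ = -0.856194 − -2.356194 = 1.500000
ω = Δθ/dt = 1.500000/1.5 = 1.0000
R = −Δy/(cos θ' − cos θ) = -2.0000
v = R·ω = -2.0000·1.0000 = -2.0000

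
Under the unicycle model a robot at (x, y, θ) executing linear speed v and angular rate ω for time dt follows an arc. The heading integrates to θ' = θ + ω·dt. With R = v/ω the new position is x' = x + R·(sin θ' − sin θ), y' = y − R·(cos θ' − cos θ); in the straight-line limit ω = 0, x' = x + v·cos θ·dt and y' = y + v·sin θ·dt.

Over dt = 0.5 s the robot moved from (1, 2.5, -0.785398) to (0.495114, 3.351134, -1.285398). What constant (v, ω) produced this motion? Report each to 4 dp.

v = -2.0000, ω = -1.0000

Δθ = -1.285398 − -0.785398 = -0.500000
ω = Δθ/dt = -0.500000/0.5 = -1.0000
R = −Δy/(cos θ' − cos θ) = 2.0000
v = R·ω = 2.0000·-1.0000 = -2.0000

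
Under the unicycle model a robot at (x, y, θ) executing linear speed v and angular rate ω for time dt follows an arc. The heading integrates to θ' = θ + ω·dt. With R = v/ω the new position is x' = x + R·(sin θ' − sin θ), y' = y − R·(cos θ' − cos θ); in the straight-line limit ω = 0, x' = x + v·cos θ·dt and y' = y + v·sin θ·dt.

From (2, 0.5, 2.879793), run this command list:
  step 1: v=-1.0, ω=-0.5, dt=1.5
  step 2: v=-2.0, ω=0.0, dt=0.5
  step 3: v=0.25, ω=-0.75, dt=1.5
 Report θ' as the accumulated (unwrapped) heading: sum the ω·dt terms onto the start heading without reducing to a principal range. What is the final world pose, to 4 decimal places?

(3.7095, -0.8634, 1.0048)

step 1: θ'=2.1298 (R=2.0000) → pose (3.1779, -0.3712, 2.1298)
step 2: θ'=2.1298 (straight) → pose (3.7083, -1.2190, 2.1298)
step 3: θ'=1.0048 (R=-0.3333) → pose (3.7095, -0.8634, 1.0048)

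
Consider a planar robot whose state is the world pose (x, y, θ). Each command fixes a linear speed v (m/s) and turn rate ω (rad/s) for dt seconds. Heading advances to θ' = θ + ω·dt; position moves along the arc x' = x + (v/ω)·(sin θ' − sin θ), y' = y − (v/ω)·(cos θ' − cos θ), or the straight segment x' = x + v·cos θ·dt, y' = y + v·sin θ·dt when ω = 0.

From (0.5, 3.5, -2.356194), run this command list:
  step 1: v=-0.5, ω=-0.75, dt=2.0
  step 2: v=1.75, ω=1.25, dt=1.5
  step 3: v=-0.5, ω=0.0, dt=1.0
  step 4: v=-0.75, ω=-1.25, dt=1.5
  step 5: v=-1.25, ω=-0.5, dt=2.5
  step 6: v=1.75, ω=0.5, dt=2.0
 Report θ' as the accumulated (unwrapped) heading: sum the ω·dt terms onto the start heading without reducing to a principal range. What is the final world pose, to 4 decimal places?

(0.6646, 4.1950, -4.1062)

step 1: θ'=-3.8562 (R=0.6667) → pose (1.4083, 3.5322, -3.8562)
step 2: θ'=-1.9812 (R=1.4000) → pose (-0.7929, 3.0332, -1.9812)
step 3: θ'=-1.9812 (straight) → pose (-0.5934, 3.4917, -1.9812)
step 4: θ'=-3.8562 (R=0.6000) → pose (0.3499, 3.7055, -3.8562)
step 5: θ'=-5.1062 (R=2.5000) → pose (1.0203, 0.8579, -5.1062)
step 6: θ'=-4.1062 (R=3.5000) → pose (0.6646, 4.1950, -4.1062)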